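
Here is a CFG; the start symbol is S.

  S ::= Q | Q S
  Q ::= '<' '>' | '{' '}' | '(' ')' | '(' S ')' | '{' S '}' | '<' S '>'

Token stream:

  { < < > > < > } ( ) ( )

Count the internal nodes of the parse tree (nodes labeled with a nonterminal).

12

[S [Q { [S [Q < [S [Q < >]] >] [S [Q < >]]] }] [S [Q ( )] [S [Q ( )]]]]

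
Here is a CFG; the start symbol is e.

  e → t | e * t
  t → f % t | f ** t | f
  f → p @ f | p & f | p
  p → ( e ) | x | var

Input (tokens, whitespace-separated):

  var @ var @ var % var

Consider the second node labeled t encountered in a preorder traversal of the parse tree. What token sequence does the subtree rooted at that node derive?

[e [t [f [p var] @ [f [p var] @ [f [p var]]]] % [t [f [p var]]]]]

var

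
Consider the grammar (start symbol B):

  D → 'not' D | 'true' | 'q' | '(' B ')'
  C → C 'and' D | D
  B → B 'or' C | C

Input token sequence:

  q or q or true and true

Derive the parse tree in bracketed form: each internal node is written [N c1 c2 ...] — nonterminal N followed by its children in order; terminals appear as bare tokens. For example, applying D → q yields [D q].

[B [B [B [C [D q]]] or [C [D q]]] or [C [C [D true]] and [D true]]]

B
B or C
B or C or C
C or C or C
D or C or C
q or C or C
q or D or C
q or q or C
q or q or C and D
q or q or D and D
q or q or true and D
q or q or true and true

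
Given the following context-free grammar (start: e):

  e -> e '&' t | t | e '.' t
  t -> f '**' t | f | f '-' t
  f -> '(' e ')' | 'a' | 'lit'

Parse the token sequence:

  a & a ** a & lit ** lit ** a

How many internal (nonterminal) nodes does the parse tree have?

15

[e [e [e [t [f a]]] & [t [f a] ** [t [f a]]]] & [t [f lit] ** [t [f lit] ** [t [f a]]]]]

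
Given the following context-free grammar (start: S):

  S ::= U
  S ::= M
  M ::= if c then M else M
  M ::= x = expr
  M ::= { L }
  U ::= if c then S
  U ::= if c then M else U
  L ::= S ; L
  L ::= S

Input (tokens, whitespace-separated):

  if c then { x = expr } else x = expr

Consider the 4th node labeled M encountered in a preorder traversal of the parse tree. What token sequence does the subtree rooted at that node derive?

[S [M if c then [M { [L [S [M x = expr]]] }] else [M x = expr]]]

x = expr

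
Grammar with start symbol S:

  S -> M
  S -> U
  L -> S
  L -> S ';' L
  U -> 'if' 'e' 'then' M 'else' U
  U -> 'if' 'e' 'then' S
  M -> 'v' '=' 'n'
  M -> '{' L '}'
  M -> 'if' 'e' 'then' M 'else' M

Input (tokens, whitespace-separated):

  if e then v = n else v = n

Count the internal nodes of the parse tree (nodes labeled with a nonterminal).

4

[S [M if e then [M v = n] else [M v = n]]]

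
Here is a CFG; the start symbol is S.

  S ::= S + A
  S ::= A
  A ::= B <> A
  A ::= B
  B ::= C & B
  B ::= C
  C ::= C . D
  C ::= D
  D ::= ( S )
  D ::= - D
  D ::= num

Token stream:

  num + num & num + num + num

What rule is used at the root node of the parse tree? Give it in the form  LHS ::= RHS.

S ::= S + A

[S [S [S [S [A [B [C [D num]]]]] + [A [B [C [D num]] & [B [C [D num]]]]]] + [A [B [C [D num]]]]] + [A [B [C [D num]]]]]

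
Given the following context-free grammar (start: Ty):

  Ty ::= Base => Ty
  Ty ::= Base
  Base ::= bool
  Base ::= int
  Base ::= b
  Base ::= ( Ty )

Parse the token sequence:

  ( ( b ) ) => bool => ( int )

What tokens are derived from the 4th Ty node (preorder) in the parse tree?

[Ty [Base ( [Ty [Base ( [Ty [Base b]] )]] )] => [Ty [Base bool] => [Ty [Base ( [Ty [Base int]] )]]]]

bool => ( int )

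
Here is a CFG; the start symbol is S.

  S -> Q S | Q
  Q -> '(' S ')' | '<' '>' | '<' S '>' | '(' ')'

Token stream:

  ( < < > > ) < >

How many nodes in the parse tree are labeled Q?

4

[S [Q ( [S [Q < [S [Q < >]] >]] )] [S [Q < >]]]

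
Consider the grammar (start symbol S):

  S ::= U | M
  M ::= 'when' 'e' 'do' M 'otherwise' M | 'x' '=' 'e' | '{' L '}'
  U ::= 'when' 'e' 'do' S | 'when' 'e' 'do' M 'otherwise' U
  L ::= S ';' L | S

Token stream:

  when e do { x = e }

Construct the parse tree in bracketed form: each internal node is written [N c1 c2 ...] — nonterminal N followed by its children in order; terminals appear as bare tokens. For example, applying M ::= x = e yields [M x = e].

[S [U when e do [S [M { [L [S [M x = e]]] }]]]]

S
U
when e do S
when e do M
when e do { L }
when e do { S }
when e do { M }
when e do { x = e }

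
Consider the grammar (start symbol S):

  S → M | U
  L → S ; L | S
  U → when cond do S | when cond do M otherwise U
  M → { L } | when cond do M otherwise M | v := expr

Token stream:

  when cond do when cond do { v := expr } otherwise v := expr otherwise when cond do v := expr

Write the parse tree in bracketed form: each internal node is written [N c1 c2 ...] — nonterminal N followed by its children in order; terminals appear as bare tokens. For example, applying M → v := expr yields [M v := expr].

S
U
when cond do M otherwise U
when cond do when cond do M otherwise M otherwise U
when cond do when cond do { L } otherwise M otherwise U
when cond do when cond do { S } otherwise M otherwise U
when cond do when cond do { M } otherwise M otherwise U
when cond do when cond do { v := expr } otherwise M otherwise U
when cond do when cond do { v := expr } otherwise v := expr otherwise U
when cond do when cond do { v := expr } otherwise v := expr otherwise when cond do S
when cond do when cond do { v := expr } otherwise v := expr otherwise when cond do M
when cond do when cond do { v := expr } otherwise v := expr otherwise when cond do v := expr

[S [U when cond do [M when cond do [M { [L [S [M v := expr]]] }] otherwise [M v := expr]] otherwise [U when cond do [S [M v := expr]]]]]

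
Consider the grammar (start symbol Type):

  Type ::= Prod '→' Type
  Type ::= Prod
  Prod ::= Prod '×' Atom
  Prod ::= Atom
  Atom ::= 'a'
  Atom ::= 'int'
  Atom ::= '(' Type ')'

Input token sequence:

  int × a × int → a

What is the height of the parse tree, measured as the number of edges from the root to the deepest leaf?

[Type [Prod [Prod [Prod [Atom int]] × [Atom a]] × [Atom int]] → [Type [Prod [Atom a]]]]

5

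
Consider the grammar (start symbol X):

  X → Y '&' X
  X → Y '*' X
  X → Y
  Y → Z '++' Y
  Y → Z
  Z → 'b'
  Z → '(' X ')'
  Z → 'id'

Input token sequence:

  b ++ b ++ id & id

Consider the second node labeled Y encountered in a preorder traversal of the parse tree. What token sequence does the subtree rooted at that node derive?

[X [Y [Z b] ++ [Y [Z b] ++ [Y [Z id]]]] & [X [Y [Z id]]]]

b ++ id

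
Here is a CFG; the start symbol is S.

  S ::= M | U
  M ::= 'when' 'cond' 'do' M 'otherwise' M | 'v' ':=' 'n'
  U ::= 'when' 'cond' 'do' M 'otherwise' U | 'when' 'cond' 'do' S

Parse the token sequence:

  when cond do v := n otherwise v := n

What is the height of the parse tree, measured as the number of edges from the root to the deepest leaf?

[S [M when cond do [M v := n] otherwise [M v := n]]]

3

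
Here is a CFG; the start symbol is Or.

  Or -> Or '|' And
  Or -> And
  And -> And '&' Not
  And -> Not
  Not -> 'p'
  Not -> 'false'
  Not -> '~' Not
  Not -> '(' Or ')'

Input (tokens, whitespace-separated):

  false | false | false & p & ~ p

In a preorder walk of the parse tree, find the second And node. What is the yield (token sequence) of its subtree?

false

[Or [Or [Or [And [Not false]]] | [And [Not false]]] | [And [And [And [Not false]] & [Not p]] & [Not ~ [Not p]]]]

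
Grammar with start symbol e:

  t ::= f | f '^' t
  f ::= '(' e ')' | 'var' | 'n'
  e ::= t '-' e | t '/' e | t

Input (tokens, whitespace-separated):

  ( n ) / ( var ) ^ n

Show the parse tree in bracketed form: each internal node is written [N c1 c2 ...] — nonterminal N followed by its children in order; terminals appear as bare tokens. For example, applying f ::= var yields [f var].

e
t / e
f / e
( e ) / e
( t ) / e
( f ) / e
( n ) / e
( n ) / t
( n ) / f ^ t
( n ) / ( e ) ^ t
( n ) / ( t ) ^ t
( n ) / ( f ) ^ t
( n ) / ( var ) ^ t
( n ) / ( var ) ^ f
( n ) / ( var ) ^ n

[e [t [f ( [e [t [f n]]] )]] / [e [t [f ( [e [t [f var]]] )] ^ [t [f n]]]]]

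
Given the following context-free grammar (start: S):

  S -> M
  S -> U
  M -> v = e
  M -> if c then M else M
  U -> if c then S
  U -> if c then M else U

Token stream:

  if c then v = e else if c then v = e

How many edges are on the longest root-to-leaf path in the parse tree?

[S [U if c then [M v = e] else [U if c then [S [M v = e]]]]]

5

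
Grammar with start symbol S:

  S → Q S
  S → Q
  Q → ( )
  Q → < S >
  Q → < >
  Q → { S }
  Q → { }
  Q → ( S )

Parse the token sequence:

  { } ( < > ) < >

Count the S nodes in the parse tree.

4

[S [Q { }] [S [Q ( [S [Q < >]] )] [S [Q < >]]]]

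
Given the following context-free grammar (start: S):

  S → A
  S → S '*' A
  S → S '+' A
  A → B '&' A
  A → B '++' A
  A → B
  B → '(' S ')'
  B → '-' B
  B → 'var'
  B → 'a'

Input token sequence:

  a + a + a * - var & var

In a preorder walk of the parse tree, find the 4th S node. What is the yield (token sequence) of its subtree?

[S [S [S [S [A [B a]]] + [A [B a]]] + [A [B a]]] * [A [B - [B var]] & [A [B var]]]]

a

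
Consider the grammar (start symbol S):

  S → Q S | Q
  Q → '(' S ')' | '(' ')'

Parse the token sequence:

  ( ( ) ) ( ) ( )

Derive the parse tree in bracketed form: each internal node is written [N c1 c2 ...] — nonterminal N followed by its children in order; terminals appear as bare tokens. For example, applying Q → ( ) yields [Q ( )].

S
Q S
( S ) S
( Q ) S
( ( ) ) S
( ( ) ) Q S
( ( ) ) ( ) S
( ( ) ) ( ) Q
( ( ) ) ( ) ( )

[S [Q ( [S [Q ( )]] )] [S [Q ( )] [S [Q ( )]]]]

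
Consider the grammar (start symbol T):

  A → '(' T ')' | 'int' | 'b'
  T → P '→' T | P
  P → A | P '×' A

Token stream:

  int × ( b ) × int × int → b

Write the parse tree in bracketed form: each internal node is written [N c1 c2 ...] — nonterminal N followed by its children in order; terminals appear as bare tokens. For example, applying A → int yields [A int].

T
P → T
P × A → T
P × A × A → T
P × A × A × A → T
A × A × A × A → T
int × A × A × A → T
int × ( T ) × A × A → T
int × ( P ) × A × A → T
int × ( A ) × A × A → T
int × ( b ) × A × A → T
int × ( b ) × int × A → T
int × ( b ) × int × int → T
int × ( b ) × int × int → P
int × ( b ) × int × int → A
int × ( b ) × int × int → b

[T [P [P [P [P [A int]] × [A ( [T [P [A b]]] )]] × [A int]] × [A int]] → [T [P [A b]]]]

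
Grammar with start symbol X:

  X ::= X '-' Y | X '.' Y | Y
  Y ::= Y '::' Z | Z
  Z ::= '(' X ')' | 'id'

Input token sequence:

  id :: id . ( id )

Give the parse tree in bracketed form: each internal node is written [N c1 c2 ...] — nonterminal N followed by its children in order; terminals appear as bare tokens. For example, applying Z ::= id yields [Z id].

X
X . Y
Y . Y
Y :: Z . Y
Z :: Z . Y
id :: Z . Y
id :: id . Y
id :: id . Z
id :: id . ( X )
id :: id . ( Y )
id :: id . ( Z )
id :: id . ( id )

[X [X [Y [Y [Z id]] :: [Z id]]] . [Y [Z ( [X [Y [Z id]]] )]]]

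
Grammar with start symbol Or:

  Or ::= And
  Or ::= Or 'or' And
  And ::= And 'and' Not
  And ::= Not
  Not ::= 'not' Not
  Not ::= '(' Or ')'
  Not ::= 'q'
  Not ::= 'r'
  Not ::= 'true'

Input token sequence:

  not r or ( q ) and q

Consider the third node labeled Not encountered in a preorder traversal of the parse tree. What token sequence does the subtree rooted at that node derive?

[Or [Or [And [Not not [Not r]]]] or [And [And [Not ( [Or [And [Not q]]] )]] and [Not q]]]

( q )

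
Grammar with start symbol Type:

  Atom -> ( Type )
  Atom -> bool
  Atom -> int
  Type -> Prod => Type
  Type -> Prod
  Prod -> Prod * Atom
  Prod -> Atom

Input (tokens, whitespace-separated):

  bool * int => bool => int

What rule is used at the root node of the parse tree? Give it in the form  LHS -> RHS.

Type -> Prod => Type

[Type [Prod [Prod [Atom bool]] * [Atom int]] => [Type [Prod [Atom bool]] => [Type [Prod [Atom int]]]]]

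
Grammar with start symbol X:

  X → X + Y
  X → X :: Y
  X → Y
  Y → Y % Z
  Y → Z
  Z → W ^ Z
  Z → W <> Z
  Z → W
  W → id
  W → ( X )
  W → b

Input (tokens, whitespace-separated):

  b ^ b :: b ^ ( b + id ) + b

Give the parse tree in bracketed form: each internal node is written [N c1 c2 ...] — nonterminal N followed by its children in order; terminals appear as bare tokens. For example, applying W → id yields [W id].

[X [X [X [Y [Z [W b] ^ [Z [W b]]]]] :: [Y [Z [W b] ^ [Z [W ( [X [X [Y [Z [W b]]]] + [Y [Z [W id]]]] )]]]]] + [Y [Z [W b]]]]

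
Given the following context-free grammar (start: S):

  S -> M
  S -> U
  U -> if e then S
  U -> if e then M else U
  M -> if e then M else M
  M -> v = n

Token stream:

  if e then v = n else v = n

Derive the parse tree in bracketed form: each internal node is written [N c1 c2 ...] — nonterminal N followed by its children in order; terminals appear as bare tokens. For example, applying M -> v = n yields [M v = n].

[S [M if e then [M v = n] else [M v = n]]]

S
M
if e then M else M
if e then v = n else M
if e then v = n else v = n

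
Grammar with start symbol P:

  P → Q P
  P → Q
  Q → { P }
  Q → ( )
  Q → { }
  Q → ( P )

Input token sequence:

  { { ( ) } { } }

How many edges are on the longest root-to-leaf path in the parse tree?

6

[P [Q { [P [Q { [P [Q ( )]] }] [P [Q { }]]] }]]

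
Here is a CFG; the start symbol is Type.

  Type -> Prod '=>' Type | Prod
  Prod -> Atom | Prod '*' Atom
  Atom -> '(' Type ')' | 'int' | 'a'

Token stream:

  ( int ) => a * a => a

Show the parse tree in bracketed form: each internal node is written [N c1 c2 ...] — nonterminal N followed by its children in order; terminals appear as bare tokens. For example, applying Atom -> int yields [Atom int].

Type
Prod => Type
Atom => Type
( Type ) => Type
( Prod ) => Type
( Atom ) => Type
( int ) => Type
( int ) => Prod => Type
( int ) => Prod * Atom => Type
( int ) => Atom * Atom => Type
( int ) => a * Atom => Type
( int ) => a * a => Type
( int ) => a * a => Prod
( int ) => a * a => Atom
( int ) => a * a => a

[Type [Prod [Atom ( [Type [Prod [Atom int]]] )]] => [Type [Prod [Prod [Atom a]] * [Atom a]] => [Type [Prod [Atom a]]]]]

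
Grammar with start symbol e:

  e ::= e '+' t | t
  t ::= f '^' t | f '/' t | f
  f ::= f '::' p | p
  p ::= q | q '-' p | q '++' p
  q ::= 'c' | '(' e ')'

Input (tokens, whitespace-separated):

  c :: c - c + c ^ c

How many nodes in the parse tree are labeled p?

[e [e [t [f [f [p [q c]]] :: [p [q c] - [p [q c]]]]]] + [t [f [p [q c]]] ^ [t [f [p [q c]]]]]]

5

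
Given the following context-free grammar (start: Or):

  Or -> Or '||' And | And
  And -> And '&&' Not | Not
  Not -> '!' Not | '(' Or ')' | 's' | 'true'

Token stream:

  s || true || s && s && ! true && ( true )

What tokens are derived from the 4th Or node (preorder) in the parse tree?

[Or [Or [Or [And [Not s]]] || [And [Not true]]] || [And [And [And [And [Not s]] && [Not s]] && [Not ! [Not true]]] && [Not ( [Or [And [Not true]]] )]]]

true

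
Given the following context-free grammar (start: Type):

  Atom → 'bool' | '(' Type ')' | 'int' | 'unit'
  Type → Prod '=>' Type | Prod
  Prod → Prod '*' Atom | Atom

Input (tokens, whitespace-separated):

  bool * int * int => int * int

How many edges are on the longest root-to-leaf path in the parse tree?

5

[Type [Prod [Prod [Prod [Atom bool]] * [Atom int]] * [Atom int]] => [Type [Prod [Prod [Atom int]] * [Atom int]]]]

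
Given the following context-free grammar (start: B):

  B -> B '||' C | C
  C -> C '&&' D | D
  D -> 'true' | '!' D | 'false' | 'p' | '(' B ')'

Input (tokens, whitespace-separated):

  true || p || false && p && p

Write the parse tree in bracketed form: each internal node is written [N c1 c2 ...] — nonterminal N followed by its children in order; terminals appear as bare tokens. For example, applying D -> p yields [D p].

B
B || C
B || C || C
C || C || C
D || C || C
true || C || C
true || D || C
true || p || C
true || p || C && D
true || p || C && D && D
true || p || D && D && D
true || p || false && D && D
true || p || false && p && D
true || p || false && p && p

[B [B [B [C [D true]]] || [C [D p]]] || [C [C [C [D false]] && [D p]] && [D p]]]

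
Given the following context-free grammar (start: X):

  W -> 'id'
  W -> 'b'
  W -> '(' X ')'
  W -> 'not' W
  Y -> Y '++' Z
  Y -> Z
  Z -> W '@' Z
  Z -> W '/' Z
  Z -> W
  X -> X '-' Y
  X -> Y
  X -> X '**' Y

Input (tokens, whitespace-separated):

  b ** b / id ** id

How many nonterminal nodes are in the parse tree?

14

[X [X [X [Y [Z [W b]]]] ** [Y [Z [W b] / [Z [W id]]]]] ** [Y [Z [W id]]]]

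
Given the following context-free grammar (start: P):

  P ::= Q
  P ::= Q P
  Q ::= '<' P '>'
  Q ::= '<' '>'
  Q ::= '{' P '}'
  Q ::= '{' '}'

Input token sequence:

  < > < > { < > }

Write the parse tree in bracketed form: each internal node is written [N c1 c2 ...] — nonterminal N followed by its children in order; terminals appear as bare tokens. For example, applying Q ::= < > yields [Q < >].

P
Q P
< > P
< > Q P
< > < > P
< > < > Q
< > < > { P }
< > < > { Q }
< > < > { < > }

[P [Q < >] [P [Q < >] [P [Q { [P [Q < >]] }]]]]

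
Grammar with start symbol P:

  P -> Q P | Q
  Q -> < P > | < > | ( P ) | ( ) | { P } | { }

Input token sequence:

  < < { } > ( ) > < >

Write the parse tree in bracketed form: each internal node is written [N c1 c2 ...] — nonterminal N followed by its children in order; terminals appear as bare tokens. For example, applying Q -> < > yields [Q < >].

P
Q P
< P > P
< Q P > P
< < P > P > P
< < Q > P > P
< < { } > P > P
< < { } > Q > P
< < { } > ( ) > P
< < { } > ( ) > Q
< < { } > ( ) > < >

[P [Q < [P [Q < [P [Q { }]] >] [P [Q ( )]]] >] [P [Q < >]]]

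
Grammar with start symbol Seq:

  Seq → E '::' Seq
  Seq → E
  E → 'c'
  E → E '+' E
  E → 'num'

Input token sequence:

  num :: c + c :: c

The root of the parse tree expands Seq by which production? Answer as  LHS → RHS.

Seq → E '::' Seq

[Seq [E num] :: [Seq [E [E c] + [E c]] :: [Seq [E c]]]]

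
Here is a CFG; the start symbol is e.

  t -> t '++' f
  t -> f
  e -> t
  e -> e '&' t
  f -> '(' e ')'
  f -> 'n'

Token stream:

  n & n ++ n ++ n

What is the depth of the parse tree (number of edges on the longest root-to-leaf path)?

[e [e [t [f n]]] & [t [t [t [f n]] ++ [f n]] ++ [f n]]]

5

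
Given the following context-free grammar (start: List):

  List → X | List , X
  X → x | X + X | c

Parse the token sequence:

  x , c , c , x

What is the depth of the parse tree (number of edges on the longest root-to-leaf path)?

[List [List [List [List [X x]] , [X c]] , [X c]] , [X x]]

5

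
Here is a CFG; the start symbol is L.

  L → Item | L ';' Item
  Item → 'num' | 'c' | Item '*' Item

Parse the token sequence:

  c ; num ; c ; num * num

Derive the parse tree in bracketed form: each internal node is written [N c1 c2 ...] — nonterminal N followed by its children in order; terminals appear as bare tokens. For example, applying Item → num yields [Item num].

[L [L [L [L [Item c]] ; [Item num]] ; [Item c]] ; [Item [Item num] * [Item num]]]

L
L ; Item
L ; Item ; Item
L ; Item ; Item ; Item
Item ; Item ; Item ; Item
c ; Item ; Item ; Item
c ; num ; Item ; Item
c ; num ; c ; Item
c ; num ; c ; Item * Item
c ; num ; c ; num * Item
c ; num ; c ; num * num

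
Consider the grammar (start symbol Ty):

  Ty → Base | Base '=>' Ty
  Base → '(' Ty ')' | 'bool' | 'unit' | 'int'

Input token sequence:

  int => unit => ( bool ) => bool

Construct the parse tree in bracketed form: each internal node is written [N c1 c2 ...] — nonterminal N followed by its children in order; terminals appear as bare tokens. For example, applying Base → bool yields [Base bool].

Ty
Base => Ty
int => Ty
int => Base => Ty
int => unit => Ty
int => unit => Base => Ty
int => unit => ( Ty ) => Ty
int => unit => ( Base ) => Ty
int => unit => ( bool ) => Ty
int => unit => ( bool ) => Base
int => unit => ( bool ) => bool

[Ty [Base int] => [Ty [Base unit] => [Ty [Base ( [Ty [Base bool]] )] => [Ty [Base bool]]]]]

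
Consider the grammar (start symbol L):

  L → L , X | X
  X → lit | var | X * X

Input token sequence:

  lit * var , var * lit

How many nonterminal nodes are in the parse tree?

8

[L [L [X [X lit] * [X var]]] , [X [X var] * [X lit]]]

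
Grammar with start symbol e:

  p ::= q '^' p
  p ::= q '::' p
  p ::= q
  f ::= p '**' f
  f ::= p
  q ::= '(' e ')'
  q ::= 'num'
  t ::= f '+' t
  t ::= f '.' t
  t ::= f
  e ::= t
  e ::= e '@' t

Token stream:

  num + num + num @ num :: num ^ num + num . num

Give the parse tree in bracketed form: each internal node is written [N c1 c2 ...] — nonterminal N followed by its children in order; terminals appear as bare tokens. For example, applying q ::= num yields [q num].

[e [e [t [f [p [q num]]] + [t [f [p [q num]]] + [t [f [p [q num]]]]]]] @ [t [f [p [q num] :: [p [q num] ^ [p [q num]]]]] + [t [f [p [q num]]] . [t [f [p [q num]]]]]]]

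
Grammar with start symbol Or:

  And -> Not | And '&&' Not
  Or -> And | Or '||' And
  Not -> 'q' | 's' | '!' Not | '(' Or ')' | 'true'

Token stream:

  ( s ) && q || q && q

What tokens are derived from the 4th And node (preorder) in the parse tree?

q && q

[Or [Or [And [And [Not ( [Or [And [Not s]]] )]] && [Not q]]] || [And [And [Not q]] && [Not q]]]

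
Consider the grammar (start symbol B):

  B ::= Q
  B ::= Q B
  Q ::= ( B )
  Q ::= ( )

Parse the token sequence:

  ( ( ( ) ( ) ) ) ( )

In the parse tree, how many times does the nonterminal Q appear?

[B [Q ( [B [Q ( [B [Q ( )] [B [Q ( )]]] )]] )] [B [Q ( )]]]

5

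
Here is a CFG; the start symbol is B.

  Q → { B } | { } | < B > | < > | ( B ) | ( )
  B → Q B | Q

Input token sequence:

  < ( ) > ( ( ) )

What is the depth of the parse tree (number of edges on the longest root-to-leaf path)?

[B [Q < [B [Q ( )]] >] [B [Q ( [B [Q ( )]] )]]]

5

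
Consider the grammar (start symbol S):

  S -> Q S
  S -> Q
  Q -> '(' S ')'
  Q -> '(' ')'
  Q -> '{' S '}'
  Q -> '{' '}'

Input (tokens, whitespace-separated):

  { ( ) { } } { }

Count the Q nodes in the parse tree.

[S [Q { [S [Q ( )] [S [Q { }]]] }] [S [Q { }]]]

4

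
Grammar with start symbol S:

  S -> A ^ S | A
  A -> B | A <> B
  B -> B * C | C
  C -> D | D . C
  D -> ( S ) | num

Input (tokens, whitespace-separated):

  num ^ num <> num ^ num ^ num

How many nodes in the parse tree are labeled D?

5

[S [A [B [C [D num]]]] ^ [S [A [A [B [C [D num]]]] <> [B [C [D num]]]] ^ [S [A [B [C [D num]]]] ^ [S [A [B [C [D num]]]]]]]]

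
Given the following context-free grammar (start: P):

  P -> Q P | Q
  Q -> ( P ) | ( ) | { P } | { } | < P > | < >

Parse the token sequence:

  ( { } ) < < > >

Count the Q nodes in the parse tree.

[P [Q ( [P [Q { }]] )] [P [Q < [P [Q < >]] >]]]

4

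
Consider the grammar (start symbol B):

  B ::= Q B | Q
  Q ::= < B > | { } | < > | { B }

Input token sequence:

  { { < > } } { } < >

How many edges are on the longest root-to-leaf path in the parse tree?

[B [Q { [B [Q { [B [Q < >]] }]] }] [B [Q { }] [B [Q < >]]]]

6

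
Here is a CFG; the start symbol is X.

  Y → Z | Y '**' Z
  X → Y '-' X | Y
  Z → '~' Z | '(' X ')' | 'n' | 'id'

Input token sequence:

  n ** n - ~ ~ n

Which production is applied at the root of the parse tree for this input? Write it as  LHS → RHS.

[X [Y [Y [Z n]] ** [Z n]] - [X [Y [Z ~ [Z ~ [Z n]]]]]]

X → Y '-' X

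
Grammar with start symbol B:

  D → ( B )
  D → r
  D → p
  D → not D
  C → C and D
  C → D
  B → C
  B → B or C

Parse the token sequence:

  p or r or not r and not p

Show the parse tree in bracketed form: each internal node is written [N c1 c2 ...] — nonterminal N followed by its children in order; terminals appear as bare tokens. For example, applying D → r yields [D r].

[B [B [B [C [D p]]] or [C [D r]]] or [C [C [D not [D r]]] and [D not [D p]]]]

B
B or C
B or C or C
C or C or C
D or C or C
p or C or C
p or D or C
p or r or C
p or r or C and D
p or r or D and D
p or r or not D and D
p or r or not r and D
p or r or not r and not D
p or r or not r and not p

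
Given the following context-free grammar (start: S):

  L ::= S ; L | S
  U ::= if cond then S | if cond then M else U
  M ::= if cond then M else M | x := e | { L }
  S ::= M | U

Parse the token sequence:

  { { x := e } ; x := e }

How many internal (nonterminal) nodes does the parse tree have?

[S [M { [L [S [M { [L [S [M x := e]]] }]] ; [L [S [M x := e]]]] }]]

11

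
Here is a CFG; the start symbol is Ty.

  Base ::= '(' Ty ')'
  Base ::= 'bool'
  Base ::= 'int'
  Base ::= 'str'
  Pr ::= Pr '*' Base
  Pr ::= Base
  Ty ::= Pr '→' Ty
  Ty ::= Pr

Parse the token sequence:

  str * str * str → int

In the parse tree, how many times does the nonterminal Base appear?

4

[Ty [Pr [Pr [Pr [Base str]] * [Base str]] * [Base str]] → [Ty [Pr [Base int]]]]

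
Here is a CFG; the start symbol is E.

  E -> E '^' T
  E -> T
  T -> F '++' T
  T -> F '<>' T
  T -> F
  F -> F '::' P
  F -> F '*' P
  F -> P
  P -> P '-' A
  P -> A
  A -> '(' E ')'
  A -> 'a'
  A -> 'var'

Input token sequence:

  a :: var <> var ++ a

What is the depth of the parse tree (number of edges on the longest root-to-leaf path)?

7

[E [T [F [F [P [A a]]] :: [P [A var]]] <> [T [F [P [A var]]] ++ [T [F [P [A a]]]]]]]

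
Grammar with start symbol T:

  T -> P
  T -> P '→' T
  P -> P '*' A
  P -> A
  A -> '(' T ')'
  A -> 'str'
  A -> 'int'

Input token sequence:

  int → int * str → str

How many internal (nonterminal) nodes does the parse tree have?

11

[T [P [A int]] → [T [P [P [A int]] * [A str]] → [T [P [A str]]]]]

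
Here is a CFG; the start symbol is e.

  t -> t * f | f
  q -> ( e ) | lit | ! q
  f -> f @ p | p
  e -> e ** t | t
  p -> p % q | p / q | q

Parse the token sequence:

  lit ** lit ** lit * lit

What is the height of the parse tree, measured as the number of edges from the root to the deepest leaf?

[e [e [e [t [f [p [q lit]]]]] ** [t [f [p [q lit]]]]] ** [t [t [f [p [q lit]]]] * [f [p [q lit]]]]]

7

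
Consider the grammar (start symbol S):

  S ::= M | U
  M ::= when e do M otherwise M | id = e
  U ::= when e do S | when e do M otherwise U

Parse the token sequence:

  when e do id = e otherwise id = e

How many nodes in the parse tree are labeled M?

3

[S [M when e do [M id = e] otherwise [M id = e]]]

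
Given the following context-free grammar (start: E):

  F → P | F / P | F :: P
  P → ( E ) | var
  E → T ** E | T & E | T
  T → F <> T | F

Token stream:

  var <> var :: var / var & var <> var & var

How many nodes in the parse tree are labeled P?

7

[E [T [F [P var]] <> [T [F [F [F [P var]] :: [P var]] / [P var]]]] & [E [T [F [P var]] <> [T [F [P var]]]] & [E [T [F [P var]]]]]]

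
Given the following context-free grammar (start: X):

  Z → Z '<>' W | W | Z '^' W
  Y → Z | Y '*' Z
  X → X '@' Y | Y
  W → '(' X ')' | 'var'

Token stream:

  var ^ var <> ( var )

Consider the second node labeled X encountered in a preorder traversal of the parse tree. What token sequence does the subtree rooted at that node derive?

var

[X [Y [Z [Z [Z [W var]] ^ [W var]] <> [W ( [X [Y [Z [W var]]]] )]]]]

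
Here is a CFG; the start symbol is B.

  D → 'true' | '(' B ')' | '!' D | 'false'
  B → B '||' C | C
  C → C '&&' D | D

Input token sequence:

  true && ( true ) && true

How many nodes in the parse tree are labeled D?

4

[B [C [C [C [D true]] && [D ( [B [C [D true]]] )]] && [D true]]]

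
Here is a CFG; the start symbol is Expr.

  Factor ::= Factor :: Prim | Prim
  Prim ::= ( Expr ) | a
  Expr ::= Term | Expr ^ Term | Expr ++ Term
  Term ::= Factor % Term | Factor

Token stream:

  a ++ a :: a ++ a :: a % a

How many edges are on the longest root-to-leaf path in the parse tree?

[Expr [Expr [Expr [Term [Factor [Prim a]]]] ++ [Term [Factor [Factor [Prim a]] :: [Prim a]]]] ++ [Term [Factor [Factor [Prim a]] :: [Prim a]] % [Term [Factor [Prim a]]]]]

6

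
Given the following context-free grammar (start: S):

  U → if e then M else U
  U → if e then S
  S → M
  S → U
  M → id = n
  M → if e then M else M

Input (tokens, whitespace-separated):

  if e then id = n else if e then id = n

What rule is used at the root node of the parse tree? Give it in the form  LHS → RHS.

[S [U if e then [M id = n] else [U if e then [S [M id = n]]]]]

S → U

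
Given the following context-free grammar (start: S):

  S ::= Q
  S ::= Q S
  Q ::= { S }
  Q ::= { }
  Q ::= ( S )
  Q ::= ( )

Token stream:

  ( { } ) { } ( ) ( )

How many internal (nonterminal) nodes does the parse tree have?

[S [Q ( [S [Q { }]] )] [S [Q { }] [S [Q ( )] [S [Q ( )]]]]]

10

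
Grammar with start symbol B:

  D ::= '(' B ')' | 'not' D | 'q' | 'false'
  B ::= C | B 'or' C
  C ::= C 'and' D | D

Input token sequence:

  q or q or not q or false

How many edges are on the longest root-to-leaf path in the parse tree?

6

[B [B [B [B [C [D q]]] or [C [D q]]] or [C [D not [D q]]]] or [C [D false]]]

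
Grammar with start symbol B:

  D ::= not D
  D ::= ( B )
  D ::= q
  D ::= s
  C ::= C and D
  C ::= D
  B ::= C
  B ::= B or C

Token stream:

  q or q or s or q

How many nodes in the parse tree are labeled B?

[B [B [B [B [C [D q]]] or [C [D q]]] or [C [D s]]] or [C [D q]]]

4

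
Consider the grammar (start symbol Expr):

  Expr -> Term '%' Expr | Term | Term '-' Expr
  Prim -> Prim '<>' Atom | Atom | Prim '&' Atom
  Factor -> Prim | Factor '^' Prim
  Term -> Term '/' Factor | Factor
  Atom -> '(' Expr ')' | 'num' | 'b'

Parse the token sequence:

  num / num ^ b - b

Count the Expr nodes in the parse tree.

2

[Expr [Term [Term [Factor [Prim [Atom num]]]] / [Factor [Factor [Prim [Atom num]]] ^ [Prim [Atom b]]]] - [Expr [Term [Factor [Prim [Atom b]]]]]]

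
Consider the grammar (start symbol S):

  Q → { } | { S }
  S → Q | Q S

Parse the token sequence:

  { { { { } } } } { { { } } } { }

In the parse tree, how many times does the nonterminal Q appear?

[S [Q { [S [Q { [S [Q { [S [Q { }]] }]] }]] }] [S [Q { [S [Q { [S [Q { }]] }]] }] [S [Q { }]]]]

8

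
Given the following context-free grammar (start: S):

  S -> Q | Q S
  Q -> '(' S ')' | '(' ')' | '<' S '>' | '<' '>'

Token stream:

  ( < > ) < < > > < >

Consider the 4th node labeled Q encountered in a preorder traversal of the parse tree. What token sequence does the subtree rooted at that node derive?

< >

[S [Q ( [S [Q < >]] )] [S [Q < [S [Q < >]] >] [S [Q < >]]]]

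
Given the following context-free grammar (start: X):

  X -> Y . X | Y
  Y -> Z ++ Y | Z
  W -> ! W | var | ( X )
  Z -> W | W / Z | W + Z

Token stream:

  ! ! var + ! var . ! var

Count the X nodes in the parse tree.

[X [Y [Z [W ! [W ! [W var]]] + [Z [W ! [W var]]]]] . [X [Y [Z [W ! [W var]]]]]]

2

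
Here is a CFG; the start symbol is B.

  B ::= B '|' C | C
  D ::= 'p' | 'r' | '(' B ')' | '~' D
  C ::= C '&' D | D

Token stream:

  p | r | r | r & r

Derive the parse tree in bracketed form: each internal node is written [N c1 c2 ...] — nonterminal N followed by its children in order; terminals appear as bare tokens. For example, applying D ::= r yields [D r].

B
B | C
B | C | C
B | C | C | C
C | C | C | C
D | C | C | C
p | C | C | C
p | D | C | C
p | r | C | C
p | r | D | C
p | r | r | C
p | r | r | C & D
p | r | r | D & D
p | r | r | r & D
p | r | r | r & r

[B [B [B [B [C [D p]]] | [C [D r]]] | [C [D r]]] | [C [C [D r]] & [D r]]]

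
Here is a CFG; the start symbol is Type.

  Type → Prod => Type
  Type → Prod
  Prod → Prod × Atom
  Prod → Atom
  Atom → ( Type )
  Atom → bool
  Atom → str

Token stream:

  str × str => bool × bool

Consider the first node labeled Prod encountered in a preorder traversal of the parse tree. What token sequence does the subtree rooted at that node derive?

str × str

[Type [Prod [Prod [Atom str]] × [Atom str]] => [Type [Prod [Prod [Atom bool]] × [Atom bool]]]]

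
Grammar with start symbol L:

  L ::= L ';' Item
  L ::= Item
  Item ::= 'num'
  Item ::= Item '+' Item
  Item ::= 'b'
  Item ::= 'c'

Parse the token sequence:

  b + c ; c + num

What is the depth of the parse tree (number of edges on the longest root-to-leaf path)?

[L [L [Item [Item b] + [Item c]]] ; [Item [Item c] + [Item num]]]

4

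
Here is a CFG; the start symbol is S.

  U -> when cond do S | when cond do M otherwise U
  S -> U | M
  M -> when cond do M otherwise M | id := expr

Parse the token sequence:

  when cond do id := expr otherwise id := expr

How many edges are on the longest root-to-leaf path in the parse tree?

[S [M when cond do [M id := expr] otherwise [M id := expr]]]

3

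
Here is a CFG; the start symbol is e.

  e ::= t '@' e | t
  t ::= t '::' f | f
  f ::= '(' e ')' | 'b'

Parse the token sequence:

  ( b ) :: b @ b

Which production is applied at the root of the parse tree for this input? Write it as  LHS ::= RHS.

[e [t [t [f ( [e [t [f b]]] )]] :: [f b]] @ [e [t [f b]]]]

e ::= t '@' e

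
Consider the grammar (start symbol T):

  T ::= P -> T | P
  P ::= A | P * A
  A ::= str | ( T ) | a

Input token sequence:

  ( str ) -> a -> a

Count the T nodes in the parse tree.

4

[T [P [A ( [T [P [A str]]] )]] -> [T [P [A a]] -> [T [P [A a]]]]]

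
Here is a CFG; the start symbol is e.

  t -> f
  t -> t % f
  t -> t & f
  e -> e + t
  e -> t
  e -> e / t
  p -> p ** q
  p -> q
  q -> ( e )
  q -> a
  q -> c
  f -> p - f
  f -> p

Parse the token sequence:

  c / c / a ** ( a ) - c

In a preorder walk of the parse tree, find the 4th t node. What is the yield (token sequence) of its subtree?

a

[e [e [e [t [f [p [q c]]]]] / [t [f [p [q c]]]]] / [t [f [p [p [q a]] ** [q ( [e [t [f [p [q a]]]]] )]] - [f [p [q c]]]]]]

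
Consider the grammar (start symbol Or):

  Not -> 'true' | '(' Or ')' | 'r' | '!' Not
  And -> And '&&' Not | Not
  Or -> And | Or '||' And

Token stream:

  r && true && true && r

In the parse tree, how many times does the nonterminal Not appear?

[Or [And [And [And [And [Not r]] && [Not true]] && [Not true]] && [Not r]]]

4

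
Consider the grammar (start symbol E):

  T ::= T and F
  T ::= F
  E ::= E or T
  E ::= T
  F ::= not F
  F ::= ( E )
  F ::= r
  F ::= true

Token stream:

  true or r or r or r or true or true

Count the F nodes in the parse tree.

6

[E [E [E [E [E [E [T [F true]]] or [T [F r]]] or [T [F r]]] or [T [F r]]] or [T [F true]]] or [T [F true]]]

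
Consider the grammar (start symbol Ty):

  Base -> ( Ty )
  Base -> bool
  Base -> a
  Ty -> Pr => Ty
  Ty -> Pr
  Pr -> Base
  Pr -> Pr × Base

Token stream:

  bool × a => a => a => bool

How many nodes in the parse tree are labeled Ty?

4

[Ty [Pr [Pr [Base bool]] × [Base a]] => [Ty [Pr [Base a]] => [Ty [Pr [Base a]] => [Ty [Pr [Base bool]]]]]]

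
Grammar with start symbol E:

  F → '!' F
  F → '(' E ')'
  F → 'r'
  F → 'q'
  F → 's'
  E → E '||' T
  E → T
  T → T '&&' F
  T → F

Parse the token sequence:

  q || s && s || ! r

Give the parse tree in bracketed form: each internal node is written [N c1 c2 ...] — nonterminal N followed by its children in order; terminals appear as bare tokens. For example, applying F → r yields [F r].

E
E || T
E || T || T
T || T || T
F || T || T
q || T || T
q || T && F || T
q || F && F || T
q || s && F || T
q || s && s || T
q || s && s || F
q || s && s || ! F
q || s && s || ! r

[E [E [E [T [F q]]] || [T [T [F s]] && [F s]]] || [T [F ! [F r]]]]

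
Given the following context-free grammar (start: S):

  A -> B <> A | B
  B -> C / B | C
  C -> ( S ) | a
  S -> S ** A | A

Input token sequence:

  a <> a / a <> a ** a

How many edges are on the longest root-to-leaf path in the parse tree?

[S [S [A [B [C a]] <> [A [B [C a] / [B [C a]]] <> [A [B [C a]]]]]] ** [A [B [C a]]]]

7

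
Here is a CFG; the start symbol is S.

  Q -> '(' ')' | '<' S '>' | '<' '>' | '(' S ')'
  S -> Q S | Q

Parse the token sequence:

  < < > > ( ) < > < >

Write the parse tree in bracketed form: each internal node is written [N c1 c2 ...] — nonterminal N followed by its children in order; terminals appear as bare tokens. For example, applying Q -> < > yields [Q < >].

[S [Q < [S [Q < >]] >] [S [Q ( )] [S [Q < >] [S [Q < >]]]]]

S
Q S
< S > S
< Q > S
< < > > S
< < > > Q S
< < > > ( ) S
< < > > ( ) Q S
< < > > ( ) < > S
< < > > ( ) < > Q
< < > > ( ) < > < >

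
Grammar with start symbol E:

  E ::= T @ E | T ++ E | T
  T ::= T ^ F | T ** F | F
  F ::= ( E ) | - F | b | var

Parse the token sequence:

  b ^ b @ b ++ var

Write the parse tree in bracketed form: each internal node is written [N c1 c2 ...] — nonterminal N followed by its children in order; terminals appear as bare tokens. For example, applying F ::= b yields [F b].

[E [T [T [F b]] ^ [F b]] @ [E [T [F b]] ++ [E [T [F var]]]]]

E
T @ E
T ^ F @ E
F ^ F @ E
b ^ F @ E
b ^ b @ E
b ^ b @ T ++ E
b ^ b @ F ++ E
b ^ b @ b ++ E
b ^ b @ b ++ T
b ^ b @ b ++ F
b ^ b @ b ++ var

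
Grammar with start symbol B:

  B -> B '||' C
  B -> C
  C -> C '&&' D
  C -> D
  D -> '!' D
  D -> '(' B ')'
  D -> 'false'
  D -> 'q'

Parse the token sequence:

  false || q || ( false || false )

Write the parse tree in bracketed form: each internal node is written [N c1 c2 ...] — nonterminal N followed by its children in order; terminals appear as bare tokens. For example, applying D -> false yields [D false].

B
B || C
B || C || C
C || C || C
D || C || C
false || C || C
false || D || C
false || q || C
false || q || D
false || q || ( B )
false || q || ( B || C )
false || q || ( C || C )
false || q || ( D || C )
false || q || ( false || C )
false || q || ( false || D )
false || q || ( false || false )

[B [B [B [C [D false]]] || [C [D q]]] || [C [D ( [B [B [C [D false]]] || [C [D false]]] )]]]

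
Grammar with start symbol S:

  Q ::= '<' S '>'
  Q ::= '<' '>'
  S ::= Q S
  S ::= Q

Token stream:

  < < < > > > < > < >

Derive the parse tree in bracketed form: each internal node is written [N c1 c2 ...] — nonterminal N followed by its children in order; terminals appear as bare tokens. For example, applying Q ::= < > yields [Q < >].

S
Q S
< S > S
< Q > S
< < S > > S
< < Q > > S
< < < > > > S
< < < > > > Q S
< < < > > > < > S
< < < > > > < > Q
< < < > > > < > < >

[S [Q < [S [Q < [S [Q < >]] >]] >] [S [Q < >] [S [Q < >]]]]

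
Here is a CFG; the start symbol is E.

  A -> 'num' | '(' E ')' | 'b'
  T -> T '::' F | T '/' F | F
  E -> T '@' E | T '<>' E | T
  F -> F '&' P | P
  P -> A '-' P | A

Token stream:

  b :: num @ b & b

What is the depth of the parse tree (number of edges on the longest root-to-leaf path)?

[E [T [T [F [P [A b]]]] :: [F [P [A num]]]] @ [E [T [F [F [P [A b]]] & [P [A b]]]]]]

7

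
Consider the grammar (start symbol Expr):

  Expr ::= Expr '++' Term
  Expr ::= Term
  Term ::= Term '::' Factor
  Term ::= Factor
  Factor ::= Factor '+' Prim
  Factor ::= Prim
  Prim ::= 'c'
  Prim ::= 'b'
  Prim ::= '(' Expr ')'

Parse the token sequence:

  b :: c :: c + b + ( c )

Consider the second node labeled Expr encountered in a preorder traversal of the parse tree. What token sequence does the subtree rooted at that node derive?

c

[Expr [Term [Term [Term [Factor [Prim b]]] :: [Factor [Prim c]]] :: [Factor [Factor [Factor [Prim c]] + [Prim b]] + [Prim ( [Expr [Term [Factor [Prim c]]]] )]]]]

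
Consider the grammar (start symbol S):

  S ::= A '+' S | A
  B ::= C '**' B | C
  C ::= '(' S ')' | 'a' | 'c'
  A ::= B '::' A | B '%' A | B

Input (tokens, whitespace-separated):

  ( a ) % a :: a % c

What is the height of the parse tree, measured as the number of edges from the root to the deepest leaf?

8

[S [A [B [C ( [S [A [B [C a]]]] )]] % [A [B [C a]] :: [A [B [C a]] % [A [B [C c]]]]]]]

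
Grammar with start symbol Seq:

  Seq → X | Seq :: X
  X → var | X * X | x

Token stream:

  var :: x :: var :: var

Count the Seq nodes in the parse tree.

4

[Seq [Seq [Seq [Seq [X var]] :: [X x]] :: [X var]] :: [X var]]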